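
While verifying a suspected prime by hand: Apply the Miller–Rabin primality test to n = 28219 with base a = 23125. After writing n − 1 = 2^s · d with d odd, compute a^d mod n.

n − 1 = 28218 = 2^1 · 14109, so s = 1 and d = 14109.
23125^14109 mod 28219 = 1.

1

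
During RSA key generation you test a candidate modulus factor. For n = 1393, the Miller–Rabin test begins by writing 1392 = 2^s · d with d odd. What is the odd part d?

Halving: 1392 → 696 → 348 → 174 → 87; 87 is odd.
So 1392 = 2^4 · 87.

87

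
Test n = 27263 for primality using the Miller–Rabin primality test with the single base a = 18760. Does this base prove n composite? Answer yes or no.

yes

n − 1 = 27262 = 2^1 · 13631, so s = 1 and d = 13631.
x_0 = 18760^13631 mod 27263 = 11891.
x_0 ∉ {1, 27262} and s = 1, so 18760 is a Miller–Rabin witness and 27263 is composite.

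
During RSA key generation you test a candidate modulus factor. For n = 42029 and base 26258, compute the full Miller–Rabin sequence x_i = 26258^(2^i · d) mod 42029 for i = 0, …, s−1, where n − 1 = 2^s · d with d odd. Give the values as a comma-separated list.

n − 1 = 42028 = 2^2 · 10507, so s = 2 and d = 10507.
x_0 = 26258^10507 mod 42029 = 24728.
x_1 = 24728^2 mod 42029 = 36092.

24728, 36092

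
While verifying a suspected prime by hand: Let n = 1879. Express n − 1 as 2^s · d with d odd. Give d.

939

Halving: 1878 → 939; 939 is odd.
So 1878 = 2^1 · 939.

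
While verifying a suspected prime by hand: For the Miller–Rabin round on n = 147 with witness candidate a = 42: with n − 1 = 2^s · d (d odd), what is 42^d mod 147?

n − 1 = 146 = 2^1 · 73, so s = 1 and d = 73.
42^73 mod 147 = 0.

0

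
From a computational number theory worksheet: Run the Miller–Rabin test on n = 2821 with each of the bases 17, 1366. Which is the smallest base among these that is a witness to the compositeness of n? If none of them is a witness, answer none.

n − 1 = 2820 = 2^2 · 705, so s = 2 and d = 705.
Base 17: x_0 = 17^705 mod 2821 = 2820. x_0 = 2820 ≡ −1, so 17 is not a witness.
Base 1366: x_0 = 1366^705 mod 2821 = 1. x_0 = 1, so 1366 is not a witness.
No listed base is a witness for 2821.

none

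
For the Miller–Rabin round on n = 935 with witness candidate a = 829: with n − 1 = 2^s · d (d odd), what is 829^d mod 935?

599

n − 1 = 934 = 2^1 · 467, so s = 1 and d = 467.
Repeated squaring mod 935: 829^1 ≡ 829, 829^2 ≡ 16, 829^4 ≡ 256, 829^8 ≡ 86, 829^16 ≡ 851, 829^32 ≡ 511, 829^64 ≡ 256, 829^128 ≡ 86, 829^256 ≡ 851.
467 = 256 + 128 + 64 + 16 + 2 + 1, so 829^467 ≡ 851·86·256·851·16·829 ≡ 599 (mod 935).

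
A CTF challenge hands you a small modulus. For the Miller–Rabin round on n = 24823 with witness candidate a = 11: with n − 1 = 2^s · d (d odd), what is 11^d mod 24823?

4935

n − 1 = 24822 = 2^1 · 12411, so s = 1 and d = 12411.
11^12411 mod 24823 = 4935.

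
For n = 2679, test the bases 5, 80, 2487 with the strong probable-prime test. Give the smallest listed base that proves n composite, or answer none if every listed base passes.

n − 1 = 2678 = 2^1 · 1339, so s = 1 and d = 1339.
Base 5: x_0 = 5^1339 mod 2679 = 1574. x_0 ∉ {1, 2678} and s = 1, so 5 is a Miller–Rabin witness and 2679 is composite.
Base 80: x_0 = 80^1339 mod 2679 = 44. x_0 ∉ {1, 2678} and s = 1, so 80 is a Miller–Rabin witness and 2679 is composite.
Base 2487: x_0 = 2487^1339 mod 2679 = 480. x_0 ∉ {1, 2678} and s = 1, so 2487 is a Miller–Rabin witness and 2679 is composite.
The smallest witness among the given bases is 5.

5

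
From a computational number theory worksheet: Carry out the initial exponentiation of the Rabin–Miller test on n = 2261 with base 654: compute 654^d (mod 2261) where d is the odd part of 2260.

2117

n − 1 = 2260 = 2^2 · 565, so s = 2 and d = 565.
Repeated squaring mod 2261: 654^1 ≡ 654, 654^2 ≡ 387, 654^4 ≡ 543, 654^8 ≡ 919, 654^16 ≡ 1208, 654^32 ≡ 919, 654^64 ≡ 1208, 654^128 ≡ 919, 654^256 ≡ 1208, 654^512 ≡ 919.
565 = 512 + 32 + 16 + 4 + 1, so 654^565 ≡ 919·919·1208·543·654 ≡ 2117 (mod 2261).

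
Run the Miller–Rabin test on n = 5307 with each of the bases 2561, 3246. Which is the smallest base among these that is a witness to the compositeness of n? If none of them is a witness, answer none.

n − 1 = 5306 = 2^1 · 2653, so s = 1 and d = 2653.
Base 2561: x_0 = 2561^2653 mod 5307 = 5306. x_0 = 5306 ≡ −1, so 2561 is not a witness.
Base 3246: x_0 = 3246^2653 mod 5307 = 4710. x_0 ∉ {1, 5306} and s = 1, so 3246 is a Miller–Rabin witness and 5307 is composite.
The smallest witness among the given bases is 3246.

3246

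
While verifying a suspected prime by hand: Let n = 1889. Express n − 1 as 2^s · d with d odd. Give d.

59

Halving: 1888 → 944 → 472 → 236 → 118 → 59; 59 is odd.
So 1888 = 2^5 · 59.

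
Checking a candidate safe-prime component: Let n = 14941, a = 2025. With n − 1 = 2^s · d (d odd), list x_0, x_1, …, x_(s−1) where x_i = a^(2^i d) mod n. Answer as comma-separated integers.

n − 1 = 14940 = 2^2 · 3735, so s = 2 and d = 3735.
x_0 = 2025^3735 mod 14941 = 10541.
x_1 = 10541^2 mod 14941 = 11405.

10541, 11405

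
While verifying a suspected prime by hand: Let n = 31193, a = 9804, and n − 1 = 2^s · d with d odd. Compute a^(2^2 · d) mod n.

31192

n − 1 = 31192 = 2^3 · 3899, so s = 3 and d = 3899.
x_0 = 9804^3899 mod 31193 = 14659.
x_1 = 14659^2 mod 31193 = 28897.
x_2 = 28897^2 mod 31193 = 31192.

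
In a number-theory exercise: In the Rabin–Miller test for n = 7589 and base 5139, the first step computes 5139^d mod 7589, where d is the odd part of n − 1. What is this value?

n − 1 = 7588 = 2^2 · 1897, so s = 2 and d = 1897.
5139^1897 mod 7589 = 4319.

4319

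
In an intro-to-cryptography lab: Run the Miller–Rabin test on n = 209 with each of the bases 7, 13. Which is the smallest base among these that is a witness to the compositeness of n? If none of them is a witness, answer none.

7

n − 1 = 208 = 2^4 · 13, so s = 4 and d = 13.
Base 7: x_0 = 7^13 mod 209 = 178. x_0 is neither 1 nor 208, so continue squaring. x_1 = 178^2 mod 209 = 125. x_2 = 125^2 mod 209 = 159. x_3 = 159^2 mod 209 = 201. Reached i = s−1 = 3 without hitting −1: 7 is a Miller–Rabin witness and 209 is composite.
Base 13: x_0 = 13^13 mod 209 = 129. x_0 is neither 1 nor 208, so continue squaring. x_1 = 129^2 mod 209 = 130. x_2 = 130^2 mod 209 = 180. x_3 = 180^2 mod 209 = 5. Reached i = s−1 = 3 without hitting −1: 13 is a Miller–Rabin witness and 209 is composite.
The smallest witness among the given bases is 7.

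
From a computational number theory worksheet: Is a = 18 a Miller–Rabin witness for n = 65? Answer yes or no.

no

n − 1 = 64 = 2^6 · 1, so s = 6 and d = 1.
x_0 = 18^1 mod 65 = 18.
x_0 is neither 1 nor 64, so continue squaring.
x_1 = 18^2 mod 65 = 64.
x_1 ≡ −1, so 18 is not a witness.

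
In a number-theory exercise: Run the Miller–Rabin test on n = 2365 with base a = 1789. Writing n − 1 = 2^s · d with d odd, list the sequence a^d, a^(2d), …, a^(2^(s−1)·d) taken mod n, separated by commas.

n − 1 = 2364 = 2^2 · 591, so s = 2 and d = 591.
x_0 = 1789^591 mod 2365 = 634.
x_1 = 634^2 mod 2365 = 2271.

634, 2271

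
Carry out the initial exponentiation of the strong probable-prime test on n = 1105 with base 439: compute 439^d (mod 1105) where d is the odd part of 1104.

n − 1 = 1104 = 2^4 · 69, so s = 4 and d = 69.
Repeated squaring mod 1105: 439^1 ≡ 439, 439^2 ≡ 451, 439^4 ≡ 81, 439^8 ≡ 1036, 439^16 ≡ 341, 439^32 ≡ 256, 439^64 ≡ 341.
69 = 64 + 4 + 1, so 439^69 ≡ 341·81·439 ≡ 454 (mod 1105).

454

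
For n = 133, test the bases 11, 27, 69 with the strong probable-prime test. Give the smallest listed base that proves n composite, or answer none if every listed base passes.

none

n − 1 = 132 = 2^2 · 33, so s = 2 and d = 33.
Base 11: x_0 = 11^33 mod 133 = 1. x_0 = 1, so 11 is not a witness.
Base 27: x_0 = 27^33 mod 133 = 132. x_0 = 132 ≡ −1, so 27 is not a witness.
Base 69: x_0 = 69^33 mod 133 = 132. x_0 = 132 ≡ −1, so 69 is not a witness.
No listed base is a witness for 133.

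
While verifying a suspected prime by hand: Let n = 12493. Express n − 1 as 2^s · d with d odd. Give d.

3123

Halving: 12492 → 6246 → 3123; 3123 is odd.
So 12492 = 2^2 · 3123.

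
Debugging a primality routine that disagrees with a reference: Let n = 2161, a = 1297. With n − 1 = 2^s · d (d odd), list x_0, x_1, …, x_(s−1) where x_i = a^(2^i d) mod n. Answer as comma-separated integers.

n − 1 = 2160 = 2^4 · 135, so s = 4 and d = 135.
x_0 = 1297^135 mod 2161 = 2014.
x_1 = 2014^2 mod 2161 = 2160.
x_2 = 2160^2 mod 2161 = 1.
x_3 = 1^2 mod 2161 = 1.

2014, 2160, 1, 1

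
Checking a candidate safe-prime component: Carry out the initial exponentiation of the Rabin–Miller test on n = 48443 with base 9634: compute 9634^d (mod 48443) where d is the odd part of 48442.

n − 1 = 48442 = 2^1 · 24221, so s = 1 and d = 24221.
By repeated squaring, 9634^24221 ≡ 3274 (mod 48443).

3274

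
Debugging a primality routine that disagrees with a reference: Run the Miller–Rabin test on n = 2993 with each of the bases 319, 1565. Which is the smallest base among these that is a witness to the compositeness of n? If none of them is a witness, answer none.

n − 1 = 2992 = 2^4 · 187, so s = 4 and d = 187.
Base 319: x_0 = 319^187 mod 2993 = 2674. x_0 is neither 1 nor 2992, so continue squaring. x_1 = 2674^2 mod 2993 = 2992. x_1 ≡ −1, so 319 is not a witness.
Base 1565: x_0 = 1565^187 mod 2993 = 475. x_0 is neither 1 nor 2992, so continue squaring. x_1 = 475^2 mod 2993 = 1150. x_2 = 1150^2 mod 2993 = 2587. x_3 = 2587^2 mod 2993 = 221. Reached i = s−1 = 3 without hitting −1: 1565 is a Miller–Rabin witness and 2993 is composite.
The smallest witness among the given bases is 1565.

1565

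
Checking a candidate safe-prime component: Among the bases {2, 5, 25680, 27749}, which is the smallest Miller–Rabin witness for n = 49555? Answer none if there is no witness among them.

2

n − 1 = 49554 = 2^1 · 24777, so s = 1 and d = 24777.
Base 2: x_0 = 2^24777 mod 49555 = 28222. x_0 ∉ {1, 49554} and s = 1, so 2 is a Miller–Rabin witness and 49555 is composite.
Base 5: x_0 = 5^24777 mod 49555 = 29065. x_0 ∉ {1, 49554} and s = 1, so 5 is a Miller–Rabin witness and 49555 is composite.
Base 25680: x_0 = 25680^24777 mod 49555 = 6025. x_0 ∉ {1, 49554} and s = 1, so 25680 is a Miller–Rabin witness and 49555 is composite.
Base 27749: x_0 = 27749^24777 mod 49555 = 27484. x_0 ∉ {1, 49554} and s = 1, so 27749 is a Miller–Rabin witness and 49555 is composite.
The smallest witness among the given bases is 2.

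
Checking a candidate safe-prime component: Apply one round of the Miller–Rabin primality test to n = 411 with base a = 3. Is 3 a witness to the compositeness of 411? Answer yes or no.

yes

n − 1 = 410 = 2^1 · 205, so s = 1 and d = 205.
By repeated squaring, 3^205 ≡ 408 (mod 411).
x_0 = 3^205 mod 411 = 408.
x_0 ∉ {1, 410} and s = 1, so 3 is a Miller–Rabin witness and 411 is composite.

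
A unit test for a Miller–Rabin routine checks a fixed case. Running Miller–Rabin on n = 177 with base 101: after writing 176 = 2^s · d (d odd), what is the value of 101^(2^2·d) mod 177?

n − 1 = 176 = 2^4 · 11, so s = 4 and d = 11.
x_0 = 101^11 mod 177 = 32.
x_1 = 32^2 mod 177 = 139.
x_2 = 139^2 mod 177 = 28.

28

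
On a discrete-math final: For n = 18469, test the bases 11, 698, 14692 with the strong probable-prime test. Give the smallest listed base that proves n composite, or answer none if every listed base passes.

n − 1 = 18468 = 2^2 · 4617, so s = 2 and d = 4617.
Base 11: x_0 = 11^4617 mod 18469 = 12067. x_0 is neither 1 nor 18468, so continue squaring. x_1 = 12067^2 mod 18469 = 2893. Reached i = s−1 = 1 without hitting −1: 11 is a Miller–Rabin witness and 18469 is composite.
Base 698: x_0 = 698^4617 mod 18469 = 5547. x_0 is neither 1 nor 18468, so continue squaring. x_1 = 5547^2 mod 18469 = 18324. Reached i = s−1 = 1 without hitting −1: 698 is a Miller–Rabin witness and 18469 is composite.
Base 14692: x_0 = 14692^4617 mod 18469 = 10412. x_0 is neither 1 nor 18468, so continue squaring. x_1 = 10412^2 mod 18469 = 15183. Reached i = s−1 = 1 without hitting −1: 14692 is a Miller–Rabin witness and 18469 is composite.
The smallest witness among the given bases is 11.

11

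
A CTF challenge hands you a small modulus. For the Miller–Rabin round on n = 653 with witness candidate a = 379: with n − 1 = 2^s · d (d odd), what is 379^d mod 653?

n − 1 = 652 = 2^2 · 163, so s = 2 and d = 163.
Repeated squaring mod 653: 379^1 ≡ 379, 379^2 ≡ 634, 379^4 ≡ 361, 379^8 ≡ 374, 379^16 ≡ 134, 379^32 ≡ 325, 379^64 ≡ 492, 379^128 ≡ 454.
163 = 128 + 32 + 2 + 1, so 379^163 ≡ 454·325·634·379 ≡ 504 (mod 653).

504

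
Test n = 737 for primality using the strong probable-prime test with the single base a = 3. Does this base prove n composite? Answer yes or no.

yes

n − 1 = 736 = 2^5 · 23, so s = 5 and d = 23.
x_0 = 3^23 mod 737 = 137.
x_0 is neither 1 nor 736, so continue squaring.
x_1 = 137^2 mod 737 = 344.
x_2 = 344^2 mod 737 = 416.
x_3 = 416^2 mod 737 = 598.
x_4 = 598^2 mod 737 = 159.
Reached i = s−1 = 4 without hitting −1: 3 is a Miller–Rabin witness and 737 is composite.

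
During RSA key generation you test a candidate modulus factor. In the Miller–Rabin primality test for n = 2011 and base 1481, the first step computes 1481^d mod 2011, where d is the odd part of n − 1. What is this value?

2010

n − 1 = 2010 = 2^1 · 1005, so s = 1 and d = 1005.
1481^1005 mod 2011 = 2010.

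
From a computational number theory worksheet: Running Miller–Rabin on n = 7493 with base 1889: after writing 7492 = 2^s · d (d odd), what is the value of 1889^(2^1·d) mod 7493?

2302

n − 1 = 7492 = 2^2 · 1873, so s = 2 and d = 1873.
x_0 = 1889^1873 mod 7493 = 6727.
x_1 = 6727^2 mod 7493 = 2302.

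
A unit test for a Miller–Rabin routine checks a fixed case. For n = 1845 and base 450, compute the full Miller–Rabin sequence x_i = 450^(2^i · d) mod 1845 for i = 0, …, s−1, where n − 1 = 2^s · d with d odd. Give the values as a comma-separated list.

n − 1 = 1844 = 2^2 · 461, so s = 2 and d = 461.
x_0 = 450^461 mod 1845 = 450.
x_1 = 450^2 mod 1845 = 1395.

450, 1395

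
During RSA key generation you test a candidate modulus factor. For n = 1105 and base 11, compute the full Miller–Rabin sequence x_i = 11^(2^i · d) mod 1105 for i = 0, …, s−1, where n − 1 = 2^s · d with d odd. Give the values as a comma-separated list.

n − 1 = 1104 = 2^4 · 69, so s = 4 and d = 69.
x_0 = 11^69 mod 1105 = 996.
x_1 = 996^2 mod 1105 = 831.
x_2 = 831^2 mod 1105 = 1041.
x_3 = 1041^2 mod 1105 = 781.

996, 831, 1041, 781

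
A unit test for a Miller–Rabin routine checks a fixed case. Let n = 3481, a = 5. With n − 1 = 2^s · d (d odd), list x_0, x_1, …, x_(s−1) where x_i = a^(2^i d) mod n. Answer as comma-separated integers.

n − 1 = 3480 = 2^3 · 435, so s = 3 and d = 435.
x_0 = 5^435 mod 3481 = 2184.
x_1 = 2184^2 mod 3481 = 886.
x_2 = 886^2 mod 3481 = 1771.

2184, 886, 1771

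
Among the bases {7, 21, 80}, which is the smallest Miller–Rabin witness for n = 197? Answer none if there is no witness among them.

n − 1 = 196 = 2^2 · 49, so s = 2 and d = 49.
Base 7: x_0 = 7^49 mod 197 = 196. x_0 = 196 ≡ −1, so 7 is not a witness.
Base 21: x_0 = 21^49 mod 197 = 14. x_0 is neither 1 nor 196, so continue squaring. x_1 = 14^2 mod 197 = 196. x_1 ≡ −1, so 21 is not a witness.
Base 80: x_0 = 80^49 mod 197 = 183. x_0 is neither 1 nor 196, so continue squaring. x_1 = 183^2 mod 197 = 196. x_1 ≡ −1, so 80 is not a witness.
No listed base is a witness for 197.

none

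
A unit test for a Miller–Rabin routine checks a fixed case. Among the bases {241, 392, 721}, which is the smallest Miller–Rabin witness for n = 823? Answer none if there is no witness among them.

n − 1 = 822 = 2^1 · 411, so s = 1 and d = 411.
Base 241: x_0 = 241^411 mod 823 = 1. x_0 = 1, so 241 is not a witness.
Base 392: x_0 = 392^411 mod 823 = 1. x_0 = 1, so 392 is not a witness.
Base 721: x_0 = 721^411 mod 823 = 822. x_0 = 822 ≡ −1, so 721 is not a witness.
No listed base is a witness for 823.

none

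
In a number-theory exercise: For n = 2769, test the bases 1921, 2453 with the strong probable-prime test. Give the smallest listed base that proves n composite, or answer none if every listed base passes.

1921

n − 1 = 2768 = 2^4 · 173, so s = 4 and d = 173.
Base 1921: x_0 = 1921^173 mod 2769 = 2383. x_0 is neither 1 nor 2768, so continue squaring. x_1 = 2383^2 mod 2769 = 2239. x_2 = 2239^2 mod 2769 = 1231. x_3 = 1231^2 mod 2769 = 718. Reached i = s−1 = 3 without hitting −1: 1921 is a Miller–Rabin witness and 2769 is composite.
Base 2453: x_0 = 2453^173 mod 2769 = 2369. x_0 is neither 1 nor 2768, so continue squaring. x_1 = 2369^2 mod 2769 = 2167. x_2 = 2167^2 mod 2769 = 2434. x_3 = 2434^2 mod 2769 = 1465. Reached i = s−1 = 3 without hitting −1: 2453 is a Miller–Rabin witness and 2769 is composite.
The smallest witness among the given bases is 1921.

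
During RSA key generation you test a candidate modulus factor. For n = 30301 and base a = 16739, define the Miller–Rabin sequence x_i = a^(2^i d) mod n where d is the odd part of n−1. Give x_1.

2967

n − 1 = 30300 = 2^2 · 7575, so s = 2 and d = 7575.
Repeated squaring mod 30301: 16739^1 ≡ 16739, 16739^2 ≡ 774, 16739^4 ≡ 23357, 16739^8 ≡ 10245, 16739^16 ≡ 27662, 16739^32 ≡ 25392, 16739^64 ≡ 8986, 16739^128 ≡ 26332, 16739^256 ≡ 26742, 16739^512 ≡ 663, 16739^1024 ≡ 15355, 16739^2048 ≡ 3944, 16739^4096 ≡ 10723.
7575 = 4096 + 2048 + 1024 + 256 + 128 + 16 + 4 + 2 + 1, so 16739^7575 ≡ 10723·3944·15355·26742·26332·27662·23357·774·16739 ≡ 4127 (mod 30301).
x_0 = 4127.
x_1 = 4127^2 mod 30301 = 2967.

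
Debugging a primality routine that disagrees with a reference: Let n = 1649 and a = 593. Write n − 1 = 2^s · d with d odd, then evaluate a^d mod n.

n − 1 = 1648 = 2^4 · 103, so s = 4 and d = 103.
Repeated squaring mod 1649: 593^1 ≡ 593, 593^2 ≡ 412, 593^4 ≡ 1546, 593^8 ≡ 715, 593^16 ≡ 35, 593^32 ≡ 1225, 593^64 ≡ 35.
103 = 64 + 32 + 4 + 2 + 1, so 593^103 ≡ 35·1225·1546·412·593 ≡ 841 (mod 1649).

841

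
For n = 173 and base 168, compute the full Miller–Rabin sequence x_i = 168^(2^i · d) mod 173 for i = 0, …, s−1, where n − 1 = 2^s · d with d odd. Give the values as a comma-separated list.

n − 1 = 172 = 2^2 · 43, so s = 2 and d = 43.
x_0 = 168^43 mod 173 = 80.
x_1 = 80^2 mod 173 = 172.

80, 172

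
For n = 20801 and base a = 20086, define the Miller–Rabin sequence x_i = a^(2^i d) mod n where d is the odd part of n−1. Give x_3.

n − 1 = 20800 = 2^6 · 325, so s = 6 and d = 325.
By repeated squaring, 20086^325 ≡ 1859 (mod 20801).
x_0 = 1859.
x_1 = 1859^2 mod 20801 = 2915.
x_2 = 2915^2 mod 20801 = 10417.
x_3 = 10417^2 mod 20801 = 15873.

15873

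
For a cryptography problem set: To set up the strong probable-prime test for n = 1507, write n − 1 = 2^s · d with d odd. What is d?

Halving: 1506 → 753; 753 is odd.
So 1506 = 2^1 · 753.

753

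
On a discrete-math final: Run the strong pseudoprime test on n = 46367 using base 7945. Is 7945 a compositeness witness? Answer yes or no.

n − 1 = 46366 = 2^1 · 23183, so s = 1 and d = 23183.
By repeated squaring, 7945^23183 ≡ 28705 (mod 46367).
x_0 = 7945^23183 mod 46367 = 28705.
x_0 ∉ {1, 46366} and s = 1, so 7945 is a Miller–Rabin witness and 46367 is composite.

yes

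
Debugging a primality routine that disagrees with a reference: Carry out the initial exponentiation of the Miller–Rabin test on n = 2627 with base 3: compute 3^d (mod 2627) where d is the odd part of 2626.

n − 1 = 2626 = 2^1 · 1313, so s = 1 and d = 1313.
3^1313 mod 2627 = 469.

469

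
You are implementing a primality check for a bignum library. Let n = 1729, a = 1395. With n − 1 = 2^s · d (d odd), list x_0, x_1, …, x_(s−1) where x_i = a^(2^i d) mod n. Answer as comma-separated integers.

n − 1 = 1728 = 2^6 · 27, so s = 6 and d = 27.
x_0 = 1395^27 mod 1729 = 246.
x_1 = 246^2 mod 1729 = 1.
x_2 = 1^2 mod 1729 = 1.
x_3 = 1^2 mod 1729 = 1.
x_4 = 1^2 mod 1729 = 1.
x_5 = 1^2 mod 1729 = 1.

246, 1, 1, 1, 1, 1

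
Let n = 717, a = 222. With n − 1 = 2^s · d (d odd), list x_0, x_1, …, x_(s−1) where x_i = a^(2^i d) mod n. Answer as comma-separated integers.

462, 495

n − 1 = 716 = 2^2 · 179, so s = 2 and d = 179.
x_0 = 222^179 mod 717 = 462.
x_1 = 462^2 mod 717 = 495.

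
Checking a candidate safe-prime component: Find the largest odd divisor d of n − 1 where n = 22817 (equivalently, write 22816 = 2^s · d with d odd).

Halving: 22816 → 11408 → 5704 → 2852 → 1426 → 713; 713 is odd.
So 22816 = 2^5 · 713.

713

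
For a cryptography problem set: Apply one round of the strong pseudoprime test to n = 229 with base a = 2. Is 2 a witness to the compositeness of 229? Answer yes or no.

no

n − 1 = 228 = 2^2 · 57, so s = 2 and d = 57.
x_0 = 2^57 mod 229 = 122.
x_0 is neither 1 nor 228, so continue squaring.
x_1 = 122^2 mod 229 = 228.
x_1 ≡ −1, so 2 is not a witness.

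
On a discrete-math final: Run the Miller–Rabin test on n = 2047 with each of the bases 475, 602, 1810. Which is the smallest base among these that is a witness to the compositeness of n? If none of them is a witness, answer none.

n − 1 = 2046 = 2^1 · 1023, so s = 1 and d = 1023.
Base 475: x_0 = 475^1023 mod 2047 = 1080. x_0 ∉ {1, 2046} and s = 1, so 475 is a Miller–Rabin witness and 2047 is composite.
Base 602: x_0 = 602^1023 mod 2047 = 1657. x_0 ∉ {1, 2046} and s = 1, so 602 is a Miller–Rabin witness and 2047 is composite.
Base 1810: x_0 = 1810^1023 mod 2047 = 1703. x_0 ∉ {1, 2046} and s = 1, so 1810 is a Miller–Rabin witness and 2047 is composite.
The smallest witness among the given bases is 475.

475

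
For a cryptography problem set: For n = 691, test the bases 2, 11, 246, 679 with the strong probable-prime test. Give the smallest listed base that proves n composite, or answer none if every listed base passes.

none

n − 1 = 690 = 2^1 · 345, so s = 1 and d = 345.
Base 2: x_0 = 2^345 mod 691 = 690. x_0 = 690 ≡ −1, so 2 is not a witness.
Base 11: x_0 = 11^345 mod 691 = 690. x_0 = 690 ≡ −1, so 11 is not a witness.
Base 246: x_0 = 246^345 mod 691 = 690. x_0 = 690 ≡ −1, so 246 is not a witness.
Base 679: x_0 = 679^345 mod 691 = 1. x_0 = 1, so 679 is not a witness.
No listed base is a witness for 691.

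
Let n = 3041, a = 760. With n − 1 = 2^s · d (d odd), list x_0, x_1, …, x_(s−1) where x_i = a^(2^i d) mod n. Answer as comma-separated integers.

263, 2267, 3040, 1, 1

n − 1 = 3040 = 2^5 · 95, so s = 5 and d = 95.
x_0 = 760^95 mod 3041 = 263.
x_1 = 263^2 mod 3041 = 2267.
x_2 = 2267^2 mod 3041 = 3040.
x_3 = 3040^2 mod 3041 = 1.
x_4 = 1^2 mod 3041 = 1.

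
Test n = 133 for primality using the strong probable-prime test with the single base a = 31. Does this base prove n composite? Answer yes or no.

n − 1 = 132 = 2^2 · 33, so s = 2 and d = 33.
x_0 = 31^33 mod 133 = 132.
x_0 = 132 ≡ −1, so 31 is not a witness.

no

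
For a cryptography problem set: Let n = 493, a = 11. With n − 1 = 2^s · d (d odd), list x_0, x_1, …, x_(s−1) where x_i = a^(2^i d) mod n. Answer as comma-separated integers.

n − 1 = 492 = 2^2 · 123, so s = 2 and d = 123.
x_0 = 11^123 mod 493 = 97.
x_1 = 97^2 mod 493 = 42.

97, 42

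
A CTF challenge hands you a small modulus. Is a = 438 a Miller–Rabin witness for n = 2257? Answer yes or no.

no

n − 1 = 2256 = 2^4 · 141, so s = 4 and d = 141.
x_0 = 438^141 mod 2257 = 438.
x_0 is neither 1 nor 2256, so continue squaring.
x_1 = 438^2 mod 2257 = 2256.
x_1 ≡ −1, so 438 is not a witness.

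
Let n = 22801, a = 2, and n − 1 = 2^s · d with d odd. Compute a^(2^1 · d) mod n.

n − 1 = 22800 = 2^4 · 1425, so s = 4 and d = 1425.
x_0 = 2^1425 mod 22801 = 11930.
x_1 = 11930^2 mod 22801 = 1058.

1058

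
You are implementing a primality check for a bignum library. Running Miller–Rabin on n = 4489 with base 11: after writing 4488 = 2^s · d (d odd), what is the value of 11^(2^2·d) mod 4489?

3686

n − 1 = 4488 = 2^3 · 561, so s = 3 and d = 561.
x_0 = 11^561 mod 4489 = 200.
x_1 = 200^2 mod 4489 = 4088.
x_2 = 4088^2 mod 4489 = 3686.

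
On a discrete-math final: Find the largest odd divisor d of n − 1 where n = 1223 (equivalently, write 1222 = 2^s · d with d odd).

Halving: 1222 → 611; 611 is odd.
So 1222 = 2^1 · 611.

611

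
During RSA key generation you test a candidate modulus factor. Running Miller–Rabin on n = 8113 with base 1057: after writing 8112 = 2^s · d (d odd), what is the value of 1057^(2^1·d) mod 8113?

n − 1 = 8112 = 2^4 · 507, so s = 4 and d = 507.
x_0 = 1057^507 mod 8113 = 7903.
x_1 = 7903^2 mod 8113 = 3535.

3535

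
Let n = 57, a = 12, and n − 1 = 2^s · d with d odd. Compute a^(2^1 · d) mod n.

30

n − 1 = 56 = 2^3 · 7, so s = 3 and d = 7.
By repeated squaring, 12^7 ≡ 12 (mod 57).
x_0 = 12.
x_1 = 12^2 mod 57 = 30.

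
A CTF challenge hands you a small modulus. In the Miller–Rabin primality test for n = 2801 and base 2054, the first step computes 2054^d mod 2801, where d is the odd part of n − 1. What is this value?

817

n − 1 = 2800 = 2^4 · 175, so s = 4 and d = 175.
2054^175 mod 2801 = 817.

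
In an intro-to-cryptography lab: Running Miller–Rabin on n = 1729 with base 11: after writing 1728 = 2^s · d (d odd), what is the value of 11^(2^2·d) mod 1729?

n − 1 = 1728 = 2^6 · 27, so s = 6 and d = 27.
x_0 = 11^27 mod 1729 = 1331.
x_1 = 1331^2 mod 1729 = 1065.
x_2 = 1065^2 mod 1729 = 1.

1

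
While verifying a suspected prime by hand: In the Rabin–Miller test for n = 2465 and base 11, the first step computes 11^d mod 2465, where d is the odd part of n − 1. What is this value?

1061

n − 1 = 2464 = 2^5 · 77, so s = 5 and d = 77.
By repeated squaring, 11^77 ≡ 1061 (mod 2465).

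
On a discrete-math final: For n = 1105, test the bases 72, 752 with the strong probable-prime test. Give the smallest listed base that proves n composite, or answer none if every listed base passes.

none

n − 1 = 1104 = 2^4 · 69, so s = 4 and d = 69.
Base 72: x_0 = 72^69 mod 1105 = 242. x_0 is neither 1 nor 1104, so continue squaring. x_1 = 242^2 mod 1105 = 1104. x_1 ≡ −1, so 72 is not a witness.
Base 752: x_0 = 752^69 mod 1105 = 242. x_0 is neither 1 nor 1104, so continue squaring. x_1 = 242^2 mod 1105 = 1104. x_1 ≡ −1, so 752 is not a witness.
No listed base is a witness for 1105.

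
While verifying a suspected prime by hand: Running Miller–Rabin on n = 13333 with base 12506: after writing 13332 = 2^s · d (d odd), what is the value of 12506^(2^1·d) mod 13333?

3887

n − 1 = 13332 = 2^2 · 3333, so s = 2 and d = 3333.
x_0 = 12506^3333 mod 13333 = 10853.
x_1 = 10853^2 mod 13333 = 3887.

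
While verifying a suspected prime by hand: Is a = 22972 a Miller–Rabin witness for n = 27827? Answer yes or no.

n − 1 = 27826 = 2^1 · 13913, so s = 1 and d = 13913.
Repeated squaring mod 27827: 22972^1 ≡ 22972, 22972^2 ≡ 1556, 22972^4 ≡ 187, 22972^8 ≡ 7142, 22972^16 ≡ 1273, 22972^32 ≡ 6563, 22972^64 ≡ 24600, 22972^128 ≡ 6231, 22972^256 ≡ 6696, 22972^512 ≡ 7119, 22972^1024 ≡ 7194, 22972^2048 ≡ 23243, 22972^4096 ≡ 3671, 22972^8192 ≡ 7973.
13913 = 8192 + 4096 + 1024 + 512 + 64 + 16 + 8 + 1, so 22972^13913 ≡ 7973·3671·7194·7119·24600·1273·7142·22972 ≡ 1 (mod 27827).
x_0 = 22972^13913 mod 27827 = 1.
x_0 = 1, so 22972 is not a witness.

no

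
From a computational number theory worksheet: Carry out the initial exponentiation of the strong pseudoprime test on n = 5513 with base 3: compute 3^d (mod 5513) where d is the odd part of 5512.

n − 1 = 5512 = 2^3 · 689, so s = 3 and d = 689.
3^689 mod 5513 = 1945.

1945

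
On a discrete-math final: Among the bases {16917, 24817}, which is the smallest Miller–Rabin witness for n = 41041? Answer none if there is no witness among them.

24817

n − 1 = 41040 = 2^4 · 2565, so s = 4 and d = 2565.
Base 16917: x_0 = 16917^2565 mod 41041 = 41040. x_0 = 41040 ≡ −1, so 16917 is not a witness.
Base 24817: x_0 = 24817^2565 mod 41041 = 39117. x_0 is neither 1 nor 41040, so continue squaring. x_1 = 39117^2 mod 41041 = 8086. x_2 = 8086^2 mod 41041 = 5083. x_3 = 5083^2 mod 41041 = 22100. Reached i = s−1 = 3 without hitting −1: 24817 is a Miller–Rabin witness and 41041 is composite.
The smallest witness among the given bases is 24817.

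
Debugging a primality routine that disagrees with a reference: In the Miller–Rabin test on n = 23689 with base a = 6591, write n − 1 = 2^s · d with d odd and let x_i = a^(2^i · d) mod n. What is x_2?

1

n − 1 = 23688 = 2^3 · 2961, so s = 3 and d = 2961.
x_0 = 6591^2961 mod 23689 = 23688.
x_1 = 23688^2 mod 23689 = 1.
x_2 = 1^2 mod 23689 = 1.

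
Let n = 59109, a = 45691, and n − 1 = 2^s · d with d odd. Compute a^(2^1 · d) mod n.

31033

n − 1 = 59108 = 2^2 · 14777, so s = 2 and d = 14777.
Repeated squaring mod 59109: 45691^1 ≡ 45691, 45691^2 ≡ 55819, 45691^4 ≡ 7153, 45691^8 ≡ 36124, 45691^16 ≡ 53092, 45691^32 ≡ 29581, 45691^64 ≡ 45034, 45691^128 ≡ 31366, 45691^256 ≡ 15760, 45691^512 ≡ 1582, 45691^1024 ≡ 20146, 45691^2048 ≡ 18922, 45691^4096 ≡ 18871, 45691^8192 ≡ 42025.
14777 = 8192 + 4096 + 2048 + 256 + 128 + 32 + 16 + 8 + 1, so 45691^14777 ≡ 42025·18871·18922·15760·31366·29581·53092·36124·45691 ≡ 3643 (mod 59109).
x_0 = 3643.
x_1 = 3643^2 mod 59109 = 31033.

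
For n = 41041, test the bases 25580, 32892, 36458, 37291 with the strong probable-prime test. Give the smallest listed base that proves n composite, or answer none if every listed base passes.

32892

n − 1 = 41040 = 2^4 · 2565, so s = 4 and d = 2565.
Base 25580: x_0 = 25580^2565 mod 41041 = 1. x_0 = 1, so 25580 is not a witness.
Base 32892: x_0 = 32892^2565 mod 41041 = 7545. x_0 is neither 1 nor 41040, so continue squaring. x_1 = 7545^2 mod 41041 = 3158. x_2 = 3158^2 mod 41041 = 1. x_2 = 1 but x_1 ≠ ±1, a nontrivial square root of 1 — 32892 is a witness and 41041 is composite.
Base 36458: x_0 = 36458^2565 mod 41041 = 20714. x_0 is neither 1 nor 41040, so continue squaring. x_1 = 20714^2 mod 41041 = 27182. x_2 = 27182^2 mod 41041 = 1. x_2 = 1 but x_1 ≠ ±1, a nontrivial square root of 1 — 36458 is a witness and 41041 is composite.
Base 37291: x_0 = 37291^2565 mod 41041 = 17480. x_0 is neither 1 nor 41040, so continue squaring. x_1 = 17480^2 mod 41041 = 155. x_2 = 155^2 mod 41041 = 24025. x_3 = 24025^2 mod 41041 = 1. x_3 = 1 but x_2 ≠ ±1, a nontrivial square root of 1 — 37291 is a witness and 41041 is composite.
The smallest witness among the given bases is 32892.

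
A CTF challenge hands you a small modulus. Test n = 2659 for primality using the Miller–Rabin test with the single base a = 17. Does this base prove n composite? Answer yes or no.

n − 1 = 2658 = 2^1 · 1329, so s = 1 and d = 1329.
x_0 = 17^1329 mod 2659 = 2658.
x_0 = 2658 ≡ −1, so 17 is not a witness.

no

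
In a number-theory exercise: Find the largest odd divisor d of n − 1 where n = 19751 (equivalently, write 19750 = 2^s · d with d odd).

9875

Halving: 19750 → 9875; 9875 is odd.
So 19750 = 2^1 · 9875.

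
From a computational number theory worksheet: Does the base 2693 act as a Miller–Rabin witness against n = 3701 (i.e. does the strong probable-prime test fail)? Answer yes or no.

n − 1 = 3700 = 2^2 · 925, so s = 2 and d = 925.
x_0 = 2693^925 mod 3701 = 1279.
x_0 is neither 1 nor 3700, so continue squaring.
x_1 = 1279^2 mod 3701 = 3700.
x_1 ≡ −1, so 2693 is not a witness.

no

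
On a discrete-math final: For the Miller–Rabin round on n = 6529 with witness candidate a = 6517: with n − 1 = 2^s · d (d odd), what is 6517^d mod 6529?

n − 1 = 6528 = 2^7 · 51, so s = 7 and d = 51.
Repeated squaring mod 6529: 6517^1 ≡ 6517, 6517^2 ≡ 144, 6517^4 ≡ 1149, 6517^8 ≡ 1343, 6517^16 ≡ 1645, 6517^32 ≡ 3019.
51 = 32 + 16 + 2 + 1, so 6517^51 ≡ 3019·1645·144·6517 ≡ 2844 (mod 6529).

2844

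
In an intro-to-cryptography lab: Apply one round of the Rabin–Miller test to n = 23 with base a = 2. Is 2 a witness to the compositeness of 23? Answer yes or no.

n − 1 = 22 = 2^1 · 11, so s = 1 and d = 11.
x_0 = 2^11 mod 23 = 1.
x_0 = 1, so 2 is not a witness.

no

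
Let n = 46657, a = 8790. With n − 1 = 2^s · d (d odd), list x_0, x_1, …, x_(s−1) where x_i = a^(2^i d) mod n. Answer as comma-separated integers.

36444, 26974, 27418, 9140, 23570, 1

n − 1 = 46656 = 2^6 · 729, so s = 6 and d = 729.
x_0 = 8790^729 mod 46657 = 36444.
x_1 = 36444^2 mod 46657 = 26974.
x_2 = 26974^2 mod 46657 = 27418.
x_3 = 27418^2 mod 46657 = 9140.
x_4 = 9140^2 mod 46657 = 23570.
x_5 = 23570^2 mod 46657 = 1.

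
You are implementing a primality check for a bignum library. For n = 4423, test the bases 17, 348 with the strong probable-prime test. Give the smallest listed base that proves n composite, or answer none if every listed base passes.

none

n − 1 = 4422 = 2^1 · 2211, so s = 1 and d = 2211.
Base 17: x_0 = 17^2211 mod 4423 = 4422. x_0 = 4422 ≡ −1, so 17 is not a witness.
Base 348: x_0 = 348^2211 mod 4423 = 1. x_0 = 1, so 348 is not a witness.
No listed base is a witness for 4423.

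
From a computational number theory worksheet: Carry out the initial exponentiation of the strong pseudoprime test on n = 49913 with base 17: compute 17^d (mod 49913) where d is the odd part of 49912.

3880

n − 1 = 49912 = 2^3 · 6239, so s = 3 and d = 6239.
17^6239 mod 49913 = 3880.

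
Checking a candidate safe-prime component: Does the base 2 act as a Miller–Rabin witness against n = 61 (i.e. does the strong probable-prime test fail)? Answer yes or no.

no

n − 1 = 60 = 2^2 · 15, so s = 2 and d = 15.
x_0 = 2^15 mod 61 = 11.
x_0 is neither 1 nor 60, so continue squaring.
x_1 = 11^2 mod 61 = 60.
x_1 ≡ −1, so 2 is not a witness.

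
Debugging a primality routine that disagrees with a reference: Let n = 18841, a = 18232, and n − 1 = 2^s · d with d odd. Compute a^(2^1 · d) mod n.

5804

n − 1 = 18840 = 2^3 · 2355, so s = 3 and d = 2355.
x_0 = 18232^2355 mod 18841 = 1694.
x_1 = 1694^2 mod 18841 = 5804.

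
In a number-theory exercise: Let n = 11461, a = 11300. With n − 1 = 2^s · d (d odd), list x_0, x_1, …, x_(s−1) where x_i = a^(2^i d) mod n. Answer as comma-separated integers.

n − 1 = 11460 = 2^2 · 2865, so s = 2 and d = 2865.
x_0 = 11300^2865 mod 11461 = 8082.
x_1 = 8082^2 mod 11461 = 2485.

8082, 2485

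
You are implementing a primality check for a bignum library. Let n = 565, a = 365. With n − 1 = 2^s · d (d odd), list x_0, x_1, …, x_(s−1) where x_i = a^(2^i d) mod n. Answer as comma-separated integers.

200, 450

n − 1 = 564 = 2^2 · 141, so s = 2 and d = 141.
x_0 = 365^141 mod 565 = 200.
x_1 = 200^2 mod 565 = 450.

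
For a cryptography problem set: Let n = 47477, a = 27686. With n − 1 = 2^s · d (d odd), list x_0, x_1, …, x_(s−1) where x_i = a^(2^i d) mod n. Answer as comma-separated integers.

914, 28287

n − 1 = 47476 = 2^2 · 11869, so s = 2 and d = 11869.
x_0 = 27686^11869 mod 47477 = 914.
x_1 = 914^2 mod 47477 = 28287.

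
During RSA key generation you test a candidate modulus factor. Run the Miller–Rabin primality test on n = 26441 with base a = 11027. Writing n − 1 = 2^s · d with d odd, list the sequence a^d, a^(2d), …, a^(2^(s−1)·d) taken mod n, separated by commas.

n − 1 = 26440 = 2^3 · 3305, so s = 3 and d = 3305.
x_0 = 11027^3305 mod 26441 = 13238.
x_1 = 13238^2 mod 26441 = 20137.
x_2 = 20137^2 mod 26441 = 26034.

13238, 20137, 26034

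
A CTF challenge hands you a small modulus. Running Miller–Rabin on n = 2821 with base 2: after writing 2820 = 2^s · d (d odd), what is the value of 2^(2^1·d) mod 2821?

n − 1 = 2820 = 2^2 · 705, so s = 2 and d = 705.
x_0 = 2^705 mod 2821 = 2605.
x_1 = 2605^2 mod 2821 = 1520.

1520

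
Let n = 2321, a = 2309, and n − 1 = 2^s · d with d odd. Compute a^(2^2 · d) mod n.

n − 1 = 2320 = 2^4 · 145, so s = 4 and d = 145.
x_0 = 2309^145 mod 2321 = 1836.
x_1 = 1836^2 mod 2321 = 804.
x_2 = 804^2 mod 2321 = 1178.

1178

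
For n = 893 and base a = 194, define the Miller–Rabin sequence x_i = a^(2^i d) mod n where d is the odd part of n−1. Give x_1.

n − 1 = 892 = 2^2 · 223, so s = 2 and d = 223.
x_0 = 194^223 mod 893 = 576.
x_1 = 576^2 mod 893 = 473.

473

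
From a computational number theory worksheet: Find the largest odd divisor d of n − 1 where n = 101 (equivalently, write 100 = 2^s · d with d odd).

25

Halving: 100 → 50 → 25; 25 is odd.
So 100 = 2^2 · 25.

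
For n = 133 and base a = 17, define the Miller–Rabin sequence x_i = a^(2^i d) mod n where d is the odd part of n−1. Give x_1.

106

n − 1 = 132 = 2^2 · 33, so s = 2 and d = 33.
Repeated squaring mod 133: 17^1 ≡ 17, 17^2 ≡ 23, 17^4 ≡ 130, 17^8 ≡ 9, 17^16 ≡ 81, 17^32 ≡ 44.
33 = 32 + 1, so 17^33 ≡ 44·17 ≡ 83 (mod 133).
x_0 = 83.
x_1 = 83^2 mod 133 = 106.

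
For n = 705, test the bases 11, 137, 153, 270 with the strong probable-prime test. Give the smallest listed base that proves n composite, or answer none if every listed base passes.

11

n − 1 = 704 = 2^6 · 11, so s = 6 and d = 11.
Base 11: x_0 = 11^11 mod 705 = 86. x_0 is neither 1 nor 704, so continue squaring. x_1 = 86^2 mod 705 = 346. x_2 = 346^2 mod 705 = 571. x_3 = 571^2 mod 705 = 331. x_4 = 331^2 mod 705 = 286. x_5 = 286^2 mod 705 = 16. Reached i = s−1 = 5 without hitting −1: 11 is a Miller–Rabin witness and 705 is composite.
Base 137: x_0 = 137^11 mod 705 = 23. x_0 is neither 1 nor 704, so continue squaring. x_1 = 23^2 mod 705 = 529. x_2 = 529^2 mod 705 = 661. x_3 = 661^2 mod 705 = 526. x_4 = 526^2 mod 705 = 316. x_5 = 316^2 mod 705 = 451. Reached i = s−1 = 5 without hitting −1: 137 is a Miller–Rabin witness and 705 is composite.
Base 153: x_0 = 153^11 mod 705 = 237. x_0 is neither 1 nor 704, so continue squaring. x_1 = 237^2 mod 705 = 474. x_2 = 474^2 mod 705 = 486. x_3 = 486^2 mod 705 = 21. x_4 = 21^2 mod 705 = 441. x_5 = 441^2 mod 705 = 606. Reached i = s−1 = 5 without hitting −1: 153 is a Miller–Rabin witness and 705 is composite.
Base 270: x_0 = 270^11 mod 705 = 45. x_0 is neither 1 nor 704, so continue squaring. x_1 = 45^2 mod 705 = 615. x_2 = 615^2 mod 705 = 345. x_3 = 345^2 mod 705 = 585. x_4 = 585^2 mod 705 = 300. x_5 = 300^2 mod 705 = 465. Reached i = s−1 = 5 without hitting −1: 270 is a Miller–Rabin witness and 705 is composite.
The smallest witness among the given bases is 11.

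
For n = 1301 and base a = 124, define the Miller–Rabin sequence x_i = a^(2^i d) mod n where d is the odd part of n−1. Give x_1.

n − 1 = 1300 = 2^2 · 325, so s = 2 and d = 325.
x_0 = 124^325 mod 1301 = 1250.
x_1 = 1250^2 mod 1301 = 1300.

1300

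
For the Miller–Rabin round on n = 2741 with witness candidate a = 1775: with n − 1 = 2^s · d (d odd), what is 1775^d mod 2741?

n − 1 = 2740 = 2^2 · 685, so s = 2 and d = 685.
Repeated squaring mod 2741: 1775^1 ≡ 1775, 1775^2 ≡ 1216, 1775^4 ≡ 1257, 1775^8 ≡ 1233, 1775^16 ≡ 1775, 1775^32 ≡ 1216, 1775^64 ≡ 1257, 1775^128 ≡ 1233, 1775^256 ≡ 1775, 1775^512 ≡ 1216.
685 = 512 + 128 + 32 + 8 + 4 + 1, so 1775^685 ≡ 1216·1233·1216·1233·1257·1775 ≡ 1 (mod 2741).

1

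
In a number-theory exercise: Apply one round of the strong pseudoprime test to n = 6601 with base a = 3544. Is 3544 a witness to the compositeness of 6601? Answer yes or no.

no

n − 1 = 6600 = 2^3 · 825, so s = 3 and d = 825.
Repeated squaring mod 6601: 3544^1 ≡ 3544, 3544^2 ≡ 4834, 3544^4 ≡ 16, 3544^8 ≡ 256, 3544^16 ≡ 6127, 3544^32 ≡ 242, 3544^64 ≡ 5756, 3544^128 ≡ 1117, 3544^256 ≡ 100, 3544^512 ≡ 3399.
825 = 512 + 256 + 32 + 16 + 8 + 1, so 3544^825 ≡ 3399·100·242·6127·256·3544 ≡ 1 (mod 6601).
x_0 = 3544^825 mod 6601 = 1.
x_0 = 1, so 3544 is not a witness.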